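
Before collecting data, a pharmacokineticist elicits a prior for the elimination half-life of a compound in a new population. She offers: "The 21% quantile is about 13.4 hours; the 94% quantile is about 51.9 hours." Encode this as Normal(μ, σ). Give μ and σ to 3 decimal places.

μ = 26.549, σ = 16.305

The p-quantile of Normal(μ,σ) is μ + z_p·σ, with z_{0.21} = -0.8064 and z_{0.94} = 1.555.
Eliminate σ: μ = (z₂·x₁ − z₁·x₂)/(z₂ − z₁) = (1.555·13.4 − (-0.8064)·51.9)/2.361 = 26.549.
Then σ = (x₂ − x₁)/(z₂ − z₁) = (51.9 − 13.4)/2.361 = 16.305.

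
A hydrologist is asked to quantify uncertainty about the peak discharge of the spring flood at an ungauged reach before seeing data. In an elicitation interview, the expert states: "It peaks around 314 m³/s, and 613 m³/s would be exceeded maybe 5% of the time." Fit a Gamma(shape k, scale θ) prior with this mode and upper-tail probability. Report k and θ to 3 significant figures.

k ≈ 7.2, θ ≈ 50.6

Gamma(k,θ) with k>1 has mode (k−1)θ, so θ = 314/(k−1).
Need P(X < 613) = 0.95 with θ tied to k this way. Start at k = 2, θ = 314: P(X<613) ≈ 0.581.
Too low — raise k to concentrate. Iterating converges to k ≈ 7.2.
Then θ = 314/(7.2−1) ≈ 50.6.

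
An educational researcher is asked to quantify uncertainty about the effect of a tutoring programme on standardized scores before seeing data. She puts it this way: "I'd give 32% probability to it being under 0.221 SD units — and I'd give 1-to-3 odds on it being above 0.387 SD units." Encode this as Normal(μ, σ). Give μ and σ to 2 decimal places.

The p-quantile of Normal(μ,σ) is μ + z_p·σ, with z_{0.32} = -0.4677 and z_{0.75} = 0.6745.
Eliminate σ: μ = (z₂·x₁ − z₁·x₂)/(z₂ − z₁) = (0.6745·0.221 − (-0.4677)·0.387)/1.142 = 0.29.
Then σ = (x₂ − x₁)/(z₂ − z₁) = (0.387 − 0.221)/1.142 = 0.15.

μ = 0.29, σ = 0.15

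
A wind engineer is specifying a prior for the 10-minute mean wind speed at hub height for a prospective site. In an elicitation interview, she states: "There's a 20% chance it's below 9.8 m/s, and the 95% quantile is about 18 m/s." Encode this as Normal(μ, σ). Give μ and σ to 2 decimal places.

For Normal(μ,σ), the p-quantile is μ + z_p·σ. Here z_{0.2} = -0.8416, z_{0.95} = 1.645.
So 9.8 = μ − 0.8416σ and 18 = μ + 1.645σ.
Subtracting: σ = (18 − 9.8)/(1.645 − (-0.8416)) = 3.30.
Then μ = 9.8 − (-0.8416)·3.30 = 12.58.

μ = 12.58, σ = 3.30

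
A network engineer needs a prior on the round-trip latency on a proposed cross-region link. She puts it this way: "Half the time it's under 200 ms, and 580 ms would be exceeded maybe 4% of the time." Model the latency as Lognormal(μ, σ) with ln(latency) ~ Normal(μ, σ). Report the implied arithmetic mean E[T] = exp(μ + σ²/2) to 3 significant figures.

If T ~ Lognormal(μ,σ) then ln T ~ Normal(μ,σ), so the p-quantile of ln T is μ + z_p·σ.
ln(200) = 5.298 and ln(580) = 6.363; z_{0.5} = 0, z_{0.96} = 1.751.
σ = (6.363 − 5.298)/(1.751 − (0)) = 0.608.
μ = 5.298 − (0)·0.608 = 5.298.
E[T] = exp(μ + σ²/2) = exp(5.298 + 0.1849) = 241 ms.

E[T] ≈ 241 ms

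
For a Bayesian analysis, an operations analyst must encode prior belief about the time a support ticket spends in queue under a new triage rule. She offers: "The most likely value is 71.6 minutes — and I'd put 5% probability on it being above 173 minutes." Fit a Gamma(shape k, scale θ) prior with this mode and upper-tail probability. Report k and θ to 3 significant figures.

Gamma(k,θ) with k>1 has mode (k−1)θ, so θ = 71.6/(k−1).
Need P(X < 173) = 0.95 with θ tied to k this way. Start at k = 2, θ = 71.6: P(X<173) ≈ 0.695.
Too low — raise k to concentrate. Iterating converges to k ≈ 4.5.
Then θ = 71.6/(4.5−1) ≈ 20.4.

k ≈ 4.5, θ ≈ 20.4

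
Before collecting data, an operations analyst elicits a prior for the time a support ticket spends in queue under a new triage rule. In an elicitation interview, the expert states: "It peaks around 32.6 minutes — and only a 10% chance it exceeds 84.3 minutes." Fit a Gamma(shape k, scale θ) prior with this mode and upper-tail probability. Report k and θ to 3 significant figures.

Gamma(k,θ) with k>1 has mode (k−1)θ, so θ = 32.6/(k−1).
Need P(X < 84.3) = 0.9 with θ tied to k this way. Start at k = 2, θ = 32.6: P(X<84.3) ≈ 0.730.
Too low — raise k to concentrate. Iterating converges to k ≈ 3.13.
Then θ = 32.6/(3.13−1) ≈ 15.3.

k ≈ 3.13, θ ≈ 15.3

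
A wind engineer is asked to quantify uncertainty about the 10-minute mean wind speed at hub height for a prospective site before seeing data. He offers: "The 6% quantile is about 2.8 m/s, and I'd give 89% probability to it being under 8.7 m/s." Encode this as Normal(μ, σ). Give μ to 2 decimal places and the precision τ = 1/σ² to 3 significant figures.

μ = 6.10, τ = 0.222

The p-quantile of Normal(μ,σ) is μ + z_p·σ, with z_{0.06} = -1.555 and z_{0.89} = 1.227.
Eliminate σ: μ = (z₂·x₁ − z₁·x₂)/(z₂ − z₁) = (1.227·2.8 − (-1.555)·8.7)/2.781 = 6.10.
Then σ = (x₂ − x₁)/(z₂ − z₁) = (8.7 − 2.8)/2.781 = 2.12.
Precision τ = 1/σ² = 1/2.121² = 0.222.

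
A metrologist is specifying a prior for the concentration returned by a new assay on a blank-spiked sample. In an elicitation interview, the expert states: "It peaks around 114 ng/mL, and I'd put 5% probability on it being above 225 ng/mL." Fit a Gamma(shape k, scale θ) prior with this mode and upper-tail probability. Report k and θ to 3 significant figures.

k ≈ 7, θ ≈ 19

Gamma(k,θ) with k>1 has mode (k−1)θ, so θ = 114/(k−1).
Need P(X < 225) = 0.95 with θ tied to k this way. Start at k = 2, θ = 114: P(X<225) ≈ 0.587.
Too low — raise k to concentrate. Iterating converges to k ≈ 7.
Then θ = 114/(7−1) ≈ 19.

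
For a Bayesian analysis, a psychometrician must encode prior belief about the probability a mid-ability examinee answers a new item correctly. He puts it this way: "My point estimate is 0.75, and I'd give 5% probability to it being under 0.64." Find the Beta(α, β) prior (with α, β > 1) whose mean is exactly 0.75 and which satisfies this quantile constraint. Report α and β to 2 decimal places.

With mean 0.75 fixed, write α = 0.75s, β = 0.25s where s = α+β.
Need P(θ < 0.64) = 0.05 under Beta(0.75s, 0.25s). Normal approximation: (q−m)/√(m(1−m)/s) ≈ z_{0.05} = -1.64, so s ≈ 0.75·0.25·(-1.64)²/(0.64−0.75)² = 41.9.
At s = 41.9: P(θ<0.64) ≈ 0.058. Adjusting to match 0.05 gives s ≈ 45.93.
So α = 0.75·45.93 ≈ 34.45, β = 0.25·45.93 ≈ 11.48.

α ≈ 34.45, β ≈ 11.48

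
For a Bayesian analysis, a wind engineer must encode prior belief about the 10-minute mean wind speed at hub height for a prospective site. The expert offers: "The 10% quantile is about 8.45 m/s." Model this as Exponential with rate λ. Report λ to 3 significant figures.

P(T < 8.45) = 1 − e^(−λ·8.45) = 0.1, so λ = −ln(1−0.1)/8.45 = −ln(0.9)/8.45 = 0.0125.

λ ≈ 0.0125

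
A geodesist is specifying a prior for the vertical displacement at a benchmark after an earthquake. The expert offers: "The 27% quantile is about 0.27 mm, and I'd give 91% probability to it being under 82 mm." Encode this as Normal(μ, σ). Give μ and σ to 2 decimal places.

For Normal(μ,σ), the p-quantile is μ + z_p·σ. Here z_{0.27} = -0.6128, z_{0.91} = 1.341.
So 0.27 = μ − 0.6128σ and 82 = μ + 1.341σ.
Subtracting: σ = (82 − 0.27)/(1.341 − (-0.6128)) = 41.84.
Then μ = 0.27 − (-0.6128)·41.84 = 25.91.

μ = 25.91, σ = 41.84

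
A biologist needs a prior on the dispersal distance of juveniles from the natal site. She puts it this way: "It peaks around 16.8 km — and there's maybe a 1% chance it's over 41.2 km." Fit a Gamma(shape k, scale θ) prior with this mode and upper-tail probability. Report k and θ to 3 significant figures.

Gamma(k,θ) with k>1 has mode (k−1)θ, so θ = 16.8/(k−1).
Need P(X < 41.2) = 0.99 with θ tied to k this way. Start at k = 2, θ = 16.8: P(X<41.2) ≈ 0.703.
Too low — raise k to concentrate. Iterating converges to k ≈ 6.86.
Then θ = 16.8/(6.86−1) ≈ 2.87.

k ≈ 6.86, θ ≈ 2.87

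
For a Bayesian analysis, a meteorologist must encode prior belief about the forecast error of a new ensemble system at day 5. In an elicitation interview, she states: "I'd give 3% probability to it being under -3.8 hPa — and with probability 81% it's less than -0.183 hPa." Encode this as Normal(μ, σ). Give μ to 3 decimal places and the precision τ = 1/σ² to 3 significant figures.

The p-quantile of Normal(μ,σ) is μ + z_p·σ, with z_{0.03} = -1.881 and z_{0.81} = 0.8779.
Eliminate σ: μ = (z₂·x₁ − z₁·x₂)/(z₂ − z₁) = (0.8779·-3.8 − (-1.881)·-0.183)/2.759 = -1.334.
Then σ = (x₂ − x₁)/(z₂ − z₁) = (-0.183 − -3.8)/2.759 = 1.311.
Precision τ = 1/σ² = 1/1.311² = 0.582.

μ = -1.334, τ = 0.582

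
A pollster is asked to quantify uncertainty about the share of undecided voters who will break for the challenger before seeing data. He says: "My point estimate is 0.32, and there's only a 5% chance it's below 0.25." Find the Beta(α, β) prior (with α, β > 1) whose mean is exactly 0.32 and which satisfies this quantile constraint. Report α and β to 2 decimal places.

α ≈ 36.21, β ≈ 76.94

With mean 0.32 fixed, write α = 0.32s, β = 0.68s where s = α+β.
Need P(θ < 0.25) = 0.05 under Beta(0.32s, 0.68s). Normal approximation: (q−m)/√(m(1−m)/s) ≈ z_{0.05} = -1.64, so s ≈ 0.32·0.68·(-1.64)²/(0.25−0.32)² = 120.1.
At s = 120.1: P(θ<0.25) ≈ 0.045. Adjusting to match 0.05 gives s ≈ 113.14.
So α = 0.32·113.14 ≈ 36.21, β = 0.68·113.14 ≈ 76.94.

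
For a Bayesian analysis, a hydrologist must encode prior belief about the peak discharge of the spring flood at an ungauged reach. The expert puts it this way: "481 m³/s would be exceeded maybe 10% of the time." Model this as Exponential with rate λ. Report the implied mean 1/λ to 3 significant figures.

P(T > 481.0) = e^(−λ·481.0) = 0.1, so λ = −ln(0.1)/481.0 = 0.00479.
Mean = 1/λ = 209 m³/s.

mean ≈ 209 m³/s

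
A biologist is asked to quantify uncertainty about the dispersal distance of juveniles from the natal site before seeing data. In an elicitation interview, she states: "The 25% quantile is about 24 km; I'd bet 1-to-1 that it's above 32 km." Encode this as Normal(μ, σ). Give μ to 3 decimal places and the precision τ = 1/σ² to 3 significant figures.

μ = 32.000, τ = 0.00711

The p-quantile of Normal(μ,σ) is μ + z_p·σ, with z_{0.25} = -0.6745 and z_{0.5} = 0.
Eliminate σ: μ = (z₂·x₁ − z₁·x₂)/(z₂ − z₁) = (0·24 − (-0.6745)·32)/0.6745 = 32.000.
Then σ = (x₂ − x₁)/(z₂ − z₁) = (32 − 24)/0.6745 = 11.861.
Precision τ = 1/σ² = 1/11.86² = 0.00711.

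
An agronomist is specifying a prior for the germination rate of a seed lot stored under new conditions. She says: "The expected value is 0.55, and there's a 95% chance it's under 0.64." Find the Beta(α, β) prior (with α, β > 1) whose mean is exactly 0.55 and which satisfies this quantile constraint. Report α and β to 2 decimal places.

With mean 0.55 fixed, write α = 0.55s, β = 0.45s where s = α+β.
Need P(θ < 0.64) = 0.95 under Beta(0.55s, 0.45s). Normal approximation: (q−m)/√(m(1−m)/s) ≈ z_{0.95} = 1.64, so s ≈ 0.55·0.45·(1.64)²/(0.64−0.55)² = 82.7.
At s = 82.7: P(θ<0.64) ≈ 0.952. Adjusting to match 0.95 gives s ≈ 80.51.
So α = 0.55·80.51 ≈ 44.28, β = 0.45·80.51 ≈ 36.23.

α ≈ 44.28, β ≈ 36.23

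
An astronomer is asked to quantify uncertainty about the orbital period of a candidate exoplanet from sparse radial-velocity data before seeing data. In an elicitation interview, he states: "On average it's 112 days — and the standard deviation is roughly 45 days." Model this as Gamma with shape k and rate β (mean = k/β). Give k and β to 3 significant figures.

For Gamma(k, rate β): mean = k/β, variance = k/β², so CV = 1/√k.
CV = SD/mean = 45/112 = 0.4018, hence k = 1/CV² = 6.19.
Then β = k/mean = 6.19/112 = 0.0553.

k ≈ 6.19, β ≈ 0.0553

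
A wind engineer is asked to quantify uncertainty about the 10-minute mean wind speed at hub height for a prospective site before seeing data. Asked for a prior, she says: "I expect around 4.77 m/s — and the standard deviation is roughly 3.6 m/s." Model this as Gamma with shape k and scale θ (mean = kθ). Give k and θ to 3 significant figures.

k ≈ 1.76, θ ≈ 2.72

For Gamma(k, scale θ): mean = kθ, variance = kθ², so CV = 1/√k.
CV = SD/mean = 3.6/4.77 = 0.7547, hence k = 1/CV² = 1.76.
Then θ = mean/k = 4.77/1.76 = 2.72.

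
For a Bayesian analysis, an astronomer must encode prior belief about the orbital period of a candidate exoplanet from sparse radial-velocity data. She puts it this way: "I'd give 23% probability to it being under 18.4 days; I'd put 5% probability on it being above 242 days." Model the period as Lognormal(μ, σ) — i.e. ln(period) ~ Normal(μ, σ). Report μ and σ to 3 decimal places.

μ ≈ 3.711, σ ≈ 1.081

If T ~ Lognormal(μ,σ) then ln T ~ Normal(μ,σ), so the p-quantile of ln T is μ + z_p·σ.
ln(18.4) = 2.912 and ln(242) = 5.489; z_{0.23} = -0.7388, z_{0.95} = 1.645.
σ = (5.489 − 2.912)/(1.645 − (-0.7388)) = 1.081.
μ = 2.912 − (-0.7388)·1.081 = 3.711.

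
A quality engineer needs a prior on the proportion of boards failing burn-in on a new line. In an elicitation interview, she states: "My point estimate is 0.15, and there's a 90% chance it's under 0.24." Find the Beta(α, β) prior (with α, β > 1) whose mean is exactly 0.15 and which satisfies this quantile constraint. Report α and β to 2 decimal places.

α ≈ 4.18, β ≈ 23.69

With mean 0.15 fixed, write α = 0.15s, β = 0.85s where s = α+β.
Need P(θ < 0.24) = 0.9 under Beta(0.15s, 0.85s). Normal approximation: (q−m)/√(m(1−m)/s) ≈ z_{0.9} = 1.28, so s ≈ 0.15·0.85·(1.28)²/(0.24−0.15)² = 25.9.
At s = 25.9: P(θ<0.24) ≈ 0.893. Adjusting to match 0.9 gives s ≈ 27.88.
So α = 0.15·27.88 ≈ 4.18, β = 0.85·27.88 ≈ 23.69.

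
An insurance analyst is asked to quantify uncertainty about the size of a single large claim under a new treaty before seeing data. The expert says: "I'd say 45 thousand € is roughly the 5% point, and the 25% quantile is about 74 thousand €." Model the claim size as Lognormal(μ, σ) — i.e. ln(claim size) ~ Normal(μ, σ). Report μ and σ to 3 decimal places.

If T ~ Lognormal(μ,σ) then ln T ~ Normal(μ,σ), so the p-quantile of ln T is μ + z_p·σ.
ln(45) = 3.807 and ln(74) = 4.304; z_{0.05} = -1.645, z_{0.25} = -0.6745.
σ = (4.304 − 3.807)/(-0.6745 − (-1.645)) = 0.513.
μ = 3.807 − (-1.645)·0.513 = 4.650.

μ ≈ 4.650, σ ≈ 0.513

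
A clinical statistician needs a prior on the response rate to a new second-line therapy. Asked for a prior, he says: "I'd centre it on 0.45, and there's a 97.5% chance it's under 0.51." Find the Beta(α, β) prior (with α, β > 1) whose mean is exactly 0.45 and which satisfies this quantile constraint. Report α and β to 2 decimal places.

α ≈ 119.62, β ≈ 146.21

With mean 0.45 fixed, write α = 0.45s, β = 0.55s where s = α+β.
Need P(θ < 0.51) = 0.975 under Beta(0.45s, 0.55s). Normal approximation: (q−m)/√(m(1−m)/s) ≈ z_{0.975} = 1.96, so s ≈ 0.45·0.55·(1.96)²/(0.51−0.45)² = 264.1.
At s = 264.1: P(θ<0.51) ≈ 0.975. Adjusting to match 0.975 gives s ≈ 265.83.
So α = 0.45·265.83 ≈ 119.62, β = 0.55·265.83 ≈ 146.21.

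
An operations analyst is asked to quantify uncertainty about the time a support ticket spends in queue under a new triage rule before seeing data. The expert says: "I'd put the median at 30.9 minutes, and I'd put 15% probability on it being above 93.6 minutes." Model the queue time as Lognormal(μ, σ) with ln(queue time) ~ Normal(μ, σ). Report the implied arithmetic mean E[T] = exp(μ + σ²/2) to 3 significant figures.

E[T] ≈ 54.7 minutes

If T ~ Lognormal(μ,σ) then ln T ~ Normal(μ,σ), so the p-quantile of ln T is μ + z_p·σ.
ln(30.9) = 3.431 and ln(93.6) = 4.539; z_{0.5} = 0, z_{0.85} = 1.036.
σ = (4.539 − 3.431)/(1.036 − (0)) = 1.069.
μ = 3.431 − (0)·1.069 = 3.431.
E[T] = exp(μ + σ²/2) = exp(3.431 + 0.5717) = 54.7 minutes.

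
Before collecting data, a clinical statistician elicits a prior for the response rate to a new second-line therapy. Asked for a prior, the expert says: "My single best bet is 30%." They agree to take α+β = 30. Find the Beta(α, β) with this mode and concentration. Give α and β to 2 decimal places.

α = 9.40, β = 20.60

For α,β > 1 the Beta mode is (α−1)/(α+β−2). With α+β = 30, the mode is (α−1)/28.
Set (α−1)/28 = 0.3 → α = 1 + 0.3·28 = 9.40.
β = 30 − α = 20.60.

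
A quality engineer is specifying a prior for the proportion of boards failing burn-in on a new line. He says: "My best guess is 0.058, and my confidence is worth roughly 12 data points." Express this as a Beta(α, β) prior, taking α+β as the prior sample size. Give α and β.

Under the effective-sample-size interpretation, Beta(α, β) has prior mean α/(α+β) and prior sample size α+β.
So α+β = 12 and α/(α+β) = 0.058, giving α = 0.058·12 = 0.696 and β = 12 − 0.696 = 11.304.

α = 0.696, β = 11.304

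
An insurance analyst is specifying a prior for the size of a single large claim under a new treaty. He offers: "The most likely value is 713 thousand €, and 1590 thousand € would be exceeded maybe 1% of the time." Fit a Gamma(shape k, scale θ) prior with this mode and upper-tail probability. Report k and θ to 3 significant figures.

k ≈ 8.47, θ ≈ 95.4

Gamma(k,θ) with k>1 has mode (k−1)θ, so θ = 713/(k−1).
Need P(X < 1590) = 0.99 with θ tied to k this way. Start at k = 2, θ = 713: P(X<1590) ≈ 0.653.
Too low — raise k to concentrate. Iterating converges to k ≈ 8.47.
Then θ = 713/(8.47−1) ≈ 95.4.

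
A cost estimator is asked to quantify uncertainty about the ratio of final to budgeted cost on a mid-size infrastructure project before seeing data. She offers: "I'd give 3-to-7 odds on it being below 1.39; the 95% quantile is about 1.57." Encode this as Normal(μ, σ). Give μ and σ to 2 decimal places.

For Normal(μ,σ), the p-quantile is μ + z_p·σ. Here z_{0.3} = -0.5244, z_{0.95} = 1.645.
So 1.39 = μ − 0.5244σ and 1.57 = μ + 1.645σ.
Subtracting: σ = (1.57 − 1.39)/(1.645 − (-0.5244)) = 0.08.
Then μ = 1.39 − (-0.5244)·0.08 = 1.43.

μ = 1.43, σ = 0.08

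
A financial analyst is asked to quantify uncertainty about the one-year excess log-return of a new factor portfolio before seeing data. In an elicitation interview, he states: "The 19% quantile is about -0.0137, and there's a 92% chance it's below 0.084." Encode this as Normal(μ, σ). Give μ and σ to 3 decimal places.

μ = 0.024, σ = 0.043

The p-quantile of Normal(μ,σ) is μ + z_p·σ, with z_{0.19} = -0.8779 and z_{0.92} = 1.405.
Eliminate σ: μ = (z₂·x₁ − z₁·x₂)/(z₂ − z₁) = (1.405·-0.0137 − (-0.8779)·0.084)/2.283 = 0.024.
Then σ = (x₂ − x₁)/(z₂ − z₁) = (0.084 − -0.0137)/2.283 = 0.043.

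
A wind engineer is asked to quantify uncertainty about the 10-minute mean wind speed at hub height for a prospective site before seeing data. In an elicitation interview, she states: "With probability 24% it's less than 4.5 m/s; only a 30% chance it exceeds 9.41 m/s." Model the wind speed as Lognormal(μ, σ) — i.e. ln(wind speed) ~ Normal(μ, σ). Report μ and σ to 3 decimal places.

If T ~ Lognormal(μ,σ) then ln T ~ Normal(μ,σ), so the p-quantile of ln T is μ + z_p·σ.
ln(4.5) = 1.504 and ln(9.41) = 2.242; z_{0.24} = -0.7063, z_{0.7} = 0.5244.
σ = (2.242 − 1.504)/(0.5244 − (-0.7063)) = 0.599.
μ = 1.504 − (-0.7063)·0.599 = 1.927.

μ ≈ 1.927, σ ≈ 0.599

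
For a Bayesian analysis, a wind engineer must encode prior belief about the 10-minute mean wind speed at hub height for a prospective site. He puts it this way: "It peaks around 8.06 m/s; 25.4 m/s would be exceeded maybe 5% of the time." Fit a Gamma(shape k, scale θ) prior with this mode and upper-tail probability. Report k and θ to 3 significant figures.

k ≈ 3, θ ≈ 4.04

Gamma(k,θ) with k>1 has mode (k−1)θ, so θ = 8.06/(k−1).
Need P(X < 25.4) = 0.95 with θ tied to k this way. Start at k = 2, θ = 8.06: P(X<25.4) ≈ 0.822.
Too low — raise k to concentrate. Iterating converges to k ≈ 3.
Then θ = 8.06/(3−1) ≈ 4.04.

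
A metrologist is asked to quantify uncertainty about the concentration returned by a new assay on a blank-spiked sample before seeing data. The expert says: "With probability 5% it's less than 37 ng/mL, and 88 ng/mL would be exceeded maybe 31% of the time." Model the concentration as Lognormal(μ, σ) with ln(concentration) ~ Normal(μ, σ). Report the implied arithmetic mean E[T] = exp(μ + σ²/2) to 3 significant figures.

If T ~ Lognormal(μ,σ) then ln T ~ Normal(μ,σ), so the p-quantile of ln T is μ + z_p·σ.
ln(37) = 3.611 and ln(88) = 4.477; z_{0.05} = -1.645, z_{0.69} = 0.4959.
σ = (4.477 − 3.611)/(0.4959 − (-1.645)) = 0.405.
μ = 3.611 − (-1.645)·0.405 = 4.277.
E[T] = exp(μ + σ²/2) = exp(4.277 + 0.0819) = 78.1 ng/mL.

E[T] ≈ 78.1 ng/mL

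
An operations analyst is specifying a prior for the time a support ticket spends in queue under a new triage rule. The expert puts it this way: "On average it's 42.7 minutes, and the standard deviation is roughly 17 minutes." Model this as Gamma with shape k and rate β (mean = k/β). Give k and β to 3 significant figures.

For Gamma(k, rate β): mean = k/β, variance = k/β², so CV = 1/√k.
CV = SD/mean = 17/42.7 = 0.3981, hence k = 1/CV² = 6.31.
Then β = k/mean = 6.31/42.7 = 0.148.

k ≈ 6.31, β ≈ 0.148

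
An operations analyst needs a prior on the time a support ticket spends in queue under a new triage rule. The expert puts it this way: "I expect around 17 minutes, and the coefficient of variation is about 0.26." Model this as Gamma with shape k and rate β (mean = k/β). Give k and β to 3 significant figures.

k ≈ 14.8, β ≈ 0.87

For Gamma(k, rate β): mean = k/β, variance = k/β², so CV = 1/√k.
CV = 0.26, hence k = 1/CV² = 14.8.
Then β = k/mean = 14.8/17 = 0.87.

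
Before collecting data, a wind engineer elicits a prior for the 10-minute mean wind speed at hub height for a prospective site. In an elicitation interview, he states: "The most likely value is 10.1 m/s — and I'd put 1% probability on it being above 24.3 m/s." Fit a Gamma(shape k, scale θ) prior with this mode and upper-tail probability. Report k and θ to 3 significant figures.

k ≈ 7.14, θ ≈ 1.64

Gamma(k,θ) with k>1 has mode (k−1)θ, so θ = 10.1/(k−1).
Need P(X < 24.3) = 0.99 with θ tied to k this way. Start at k = 2, θ = 10.1: P(X<24.3) ≈ 0.693.
Too low — raise k to concentrate. Iterating converges to k ≈ 7.14.
Then θ = 10.1/(7.14−1) ≈ 1.64.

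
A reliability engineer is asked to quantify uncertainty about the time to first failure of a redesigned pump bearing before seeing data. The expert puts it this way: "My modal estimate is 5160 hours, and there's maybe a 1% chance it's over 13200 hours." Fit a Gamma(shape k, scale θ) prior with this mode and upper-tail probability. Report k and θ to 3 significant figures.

k ≈ 6.29, θ ≈ 975

Gamma(k,θ) with k>1 has mode (k−1)θ, so θ = 5160/(k−1).
Need P(X < 13200) = 0.99 with θ tied to k this way. Start at k = 2, θ = 5160: P(X<13200) ≈ 0.724.
Too low — raise k to concentrate. Iterating converges to k ≈ 6.29.
Then θ = 5160/(6.29−1) ≈ 975.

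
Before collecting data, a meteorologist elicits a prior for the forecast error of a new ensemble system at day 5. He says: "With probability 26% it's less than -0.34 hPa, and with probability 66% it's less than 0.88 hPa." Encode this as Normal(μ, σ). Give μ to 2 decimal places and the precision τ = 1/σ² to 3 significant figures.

The p-quantile of Normal(μ,σ) is μ + z_p·σ, with z_{0.26} = -0.6433 and z_{0.66} = 0.4125.
Eliminate σ: μ = (z₂·x₁ − z₁·x₂)/(z₂ − z₁) = (0.4125·-0.34 − (-0.6433)·0.88)/1.056 = 0.40.
Then σ = (x₂ − x₁)/(z₂ − z₁) = (0.88 − -0.34)/1.056 = 1.16.
Precision τ = 1/σ² = 1/1.156² = 0.749.

μ = 0.40, τ = 0.749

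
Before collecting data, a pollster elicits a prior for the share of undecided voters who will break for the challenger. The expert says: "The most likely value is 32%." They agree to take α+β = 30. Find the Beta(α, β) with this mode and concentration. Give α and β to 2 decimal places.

α = 9.96, β = 20.04

For α,β > 1 the Beta mode is (α−1)/(α+β−2). With α+β = 30, the mode is (α−1)/28.
Set (α−1)/28 = 0.32 → α = 1 + 0.32·28 = 9.96.
β = 30 − α = 20.04.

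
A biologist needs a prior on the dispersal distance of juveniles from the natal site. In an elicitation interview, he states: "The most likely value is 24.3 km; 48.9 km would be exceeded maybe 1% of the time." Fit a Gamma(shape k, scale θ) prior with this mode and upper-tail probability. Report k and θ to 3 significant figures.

Gamma(k,θ) with k>1 has mode (k−1)θ, so θ = 24.3/(k−1).
Need P(X < 48.9) = 0.99 with θ tied to k this way. Start at k = 2, θ = 24.3: P(X<48.9) ≈ 0.597.
Too low — raise k to concentrate. Iterating converges to k ≈ 11.
Then θ = 24.3/(11−1) ≈ 2.42.

k ≈ 11, θ ≈ 2.42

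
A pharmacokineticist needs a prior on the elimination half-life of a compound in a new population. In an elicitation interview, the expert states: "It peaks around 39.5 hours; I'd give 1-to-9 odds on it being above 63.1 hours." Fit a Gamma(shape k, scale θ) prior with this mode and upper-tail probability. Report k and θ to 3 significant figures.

Gamma(k,θ) with k>1 has mode (k−1)θ, so θ = 39.5/(k−1).
Need P(X < 63.1) = 0.9 with θ tied to k this way. Start at k = 2, θ = 39.5: P(X<63.1) ≈ 0.474.
Too low — raise k to concentrate. Iterating converges to k ≈ 9.56.
Then θ = 39.5/(9.56−1) ≈ 4.61.

k ≈ 9.56, θ ≈ 4.61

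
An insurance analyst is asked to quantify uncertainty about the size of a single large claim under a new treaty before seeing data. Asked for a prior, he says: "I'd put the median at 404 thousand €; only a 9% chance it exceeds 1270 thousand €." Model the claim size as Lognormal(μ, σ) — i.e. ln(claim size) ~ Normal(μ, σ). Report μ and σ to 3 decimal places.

μ ≈ 6.001, σ ≈ 0.854

If T ~ Lognormal(μ,σ) then ln T ~ Normal(μ,σ), so the p-quantile of ln T is μ + z_p·σ.
ln(404) = 6.001 and ln(1270) = 7.147; z_{0.5} = 0, z_{0.91} = 1.341.
σ = (7.147 − 6.001)/(1.341 − (0)) = 0.854.
μ = 6.001 − (0)·0.854 = 6.001.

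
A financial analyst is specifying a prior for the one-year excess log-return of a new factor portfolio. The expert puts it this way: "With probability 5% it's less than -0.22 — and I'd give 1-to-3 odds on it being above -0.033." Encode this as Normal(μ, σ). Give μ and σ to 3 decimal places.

The p-quantile of Normal(μ,σ) is μ + z_p·σ, with z_{0.05} = -1.645 and z_{0.75} = 0.6745.
Eliminate σ: μ = (z₂·x₁ − z₁·x₂)/(z₂ − z₁) = (0.6745·-0.22 − (-1.645)·-0.033)/2.319 = -0.087.
Then σ = (x₂ − x₁)/(z₂ − z₁) = (-0.033 − -0.22)/2.319 = 0.081.

μ = -0.087, σ = 0.081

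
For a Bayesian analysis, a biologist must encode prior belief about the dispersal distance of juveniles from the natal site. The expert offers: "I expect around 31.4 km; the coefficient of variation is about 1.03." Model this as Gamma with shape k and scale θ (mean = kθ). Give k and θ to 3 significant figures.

For Gamma(k, scale θ): mean = kθ, variance = kθ², so CV = 1/√k.
CV = 1.03, hence k = 1/CV² = 0.943.
Then θ = mean/k = 31.4/0.943 = 33.3.

k ≈ 0.943, θ ≈ 33.3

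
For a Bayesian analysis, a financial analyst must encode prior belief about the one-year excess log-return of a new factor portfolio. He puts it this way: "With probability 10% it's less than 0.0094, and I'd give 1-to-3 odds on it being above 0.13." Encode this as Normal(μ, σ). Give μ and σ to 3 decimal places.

The p-quantile of Normal(μ,σ) is μ + z_p·σ, with z_{0.1} = -1.282 and z_{0.75} = 0.6745.
Eliminate σ: μ = (z₂·x₁ − z₁·x₂)/(z₂ − z₁) = (0.6745·0.0094 − (-1.282)·0.13)/1.956 = 0.088.
Then σ = (x₂ − x₁)/(z₂ − z₁) = (0.13 − 0.0094)/1.956 = 0.062.

μ = 0.088, σ = 0.062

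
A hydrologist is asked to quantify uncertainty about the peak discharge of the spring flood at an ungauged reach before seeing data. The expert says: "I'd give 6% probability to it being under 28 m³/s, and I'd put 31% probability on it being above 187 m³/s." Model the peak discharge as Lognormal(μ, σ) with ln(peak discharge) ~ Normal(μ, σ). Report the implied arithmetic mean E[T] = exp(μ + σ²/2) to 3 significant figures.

E[T] ≈ 181 m³/s

If T ~ Lognormal(μ,σ) then ln T ~ Normal(μ,σ), so the p-quantile of ln T is μ + z_p·σ.
ln(28) = 3.332 and ln(187) = 5.231; z_{0.06} = -1.555, z_{0.69} = 0.4959.
σ = (5.231 − 3.332)/(0.4959 − (-1.555)) = 0.926.
μ = 3.332 − (-1.555)·0.926 = 4.772.
E[T] = exp(μ + σ²/2) = exp(4.772 + 0.4287) = 181 m³/s.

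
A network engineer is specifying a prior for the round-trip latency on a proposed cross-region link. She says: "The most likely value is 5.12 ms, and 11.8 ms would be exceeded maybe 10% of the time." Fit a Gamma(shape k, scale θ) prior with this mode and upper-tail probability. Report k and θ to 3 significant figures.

Gamma(k,θ) with k>1 has mode (k−1)θ, so θ = 5.12/(k−1).
Need P(X < 11.8) = 0.9 with θ tied to k this way. Start at k = 2, θ = 5.12: P(X<11.8) ≈ 0.670.
Too low — raise k to concentrate. Iterating converges to k ≈ 3.76.
Then θ = 5.12/(3.76−1) ≈ 1.86.

k ≈ 3.76, θ ≈ 1.86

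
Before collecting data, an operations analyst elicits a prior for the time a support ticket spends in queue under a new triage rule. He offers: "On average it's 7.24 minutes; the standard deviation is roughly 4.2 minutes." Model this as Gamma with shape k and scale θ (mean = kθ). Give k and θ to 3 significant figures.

For Gamma(k, scale θ): mean = kθ, variance = kθ², so CV = 1/√k.
CV = SD/mean = 4.2/7.24 = 0.5801, hence k = 1/CV² = 2.97.
Then θ = mean/k = 7.24/2.97 = 2.44.

k ≈ 2.97, θ ≈ 2.44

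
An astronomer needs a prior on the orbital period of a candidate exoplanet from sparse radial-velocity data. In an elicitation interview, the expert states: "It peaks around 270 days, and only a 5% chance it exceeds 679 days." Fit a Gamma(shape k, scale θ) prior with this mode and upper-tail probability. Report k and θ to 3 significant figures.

Gamma(k,θ) with k>1 has mode (k−1)θ, so θ = 270/(k−1).
Need P(X < 679) = 0.95 with θ tied to k this way. Start at k = 2, θ = 270: P(X<679) ≈ 0.716.
Too low — raise k to concentrate. Iterating converges to k ≈ 4.19.
Then θ = 270/(4.19−1) ≈ 84.6.

k ≈ 4.19, θ ≈ 84.6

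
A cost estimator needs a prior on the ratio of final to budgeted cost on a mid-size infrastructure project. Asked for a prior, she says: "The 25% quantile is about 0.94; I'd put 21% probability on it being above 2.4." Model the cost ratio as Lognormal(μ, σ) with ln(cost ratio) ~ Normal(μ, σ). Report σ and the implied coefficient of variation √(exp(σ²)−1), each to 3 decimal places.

σ ≈ 0.633, CV ≈ 0.702

If T ~ Lognormal(μ,σ) then ln T ~ Normal(μ,σ), so the p-quantile of ln T is μ + z_p·σ.
ln(0.94) = -0.06188 and ln(2.4) = 0.8755; z_{0.25} = -0.6745, z_{0.79} = 0.8064.
σ = (0.8755 − -0.06188)/(0.8064 − (-0.6745)) = 0.633.
μ = -0.06188 − (-0.6745)·0.633 = 0.365.
CV = √(exp(σ²)−1) = √(exp(0.4006)−1) = 0.702.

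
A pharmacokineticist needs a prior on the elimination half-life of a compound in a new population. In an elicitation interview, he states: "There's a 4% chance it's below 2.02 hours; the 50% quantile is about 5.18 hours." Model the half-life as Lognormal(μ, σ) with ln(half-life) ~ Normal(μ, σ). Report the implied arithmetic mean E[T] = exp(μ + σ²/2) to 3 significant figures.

E[T] ≈ 5.99 hours

If T ~ Lognormal(μ,σ) then ln T ~ Normal(μ,σ), so the p-quantile of ln T is μ + z_p·σ.
ln(2.02) = 0.7031 and ln(5.18) = 1.645; z_{0.04} = -1.751, z_{0.5} = 0.
σ = (1.645 − 0.7031)/(0 − (-1.751)) = 0.538.
μ = 0.7031 − (-1.751)·0.538 = 1.645.
E[T] = exp(μ + σ²/2) = exp(1.645 + 0.1447) = 5.99 hours.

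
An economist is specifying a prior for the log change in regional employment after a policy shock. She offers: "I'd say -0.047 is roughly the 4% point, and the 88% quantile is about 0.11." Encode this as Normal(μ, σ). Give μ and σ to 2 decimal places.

μ = 0.05, σ = 0.05

The p-quantile of Normal(μ,σ) is μ + z_p·σ, with z_{0.04} = -1.751 and z_{0.88} = 1.175.
Eliminate σ: μ = (z₂·x₁ − z₁·x₂)/(z₂ − z₁) = (1.175·-0.047 − (-1.751)·0.11)/2.926 = 0.05.
Then σ = (x₂ − x₁)/(z₂ − z₁) = (0.11 − -0.047)/2.926 = 0.05.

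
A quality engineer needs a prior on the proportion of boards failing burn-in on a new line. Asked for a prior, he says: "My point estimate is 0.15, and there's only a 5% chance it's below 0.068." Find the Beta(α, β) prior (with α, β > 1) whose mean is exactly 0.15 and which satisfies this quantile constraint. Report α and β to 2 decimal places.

α ≈ 5.79, β ≈ 32.82

With mean 0.15 fixed, write α = 0.15s, β = 0.85s where s = α+β.
Need P(θ < 0.068) = 0.05 under Beta(0.15s, 0.85s). Normal approximation: (q−m)/√(m(1−m)/s) ≈ z_{0.05} = -1.64, so s ≈ 0.15·0.85·(-1.64)²/(0.068−0.15)² = 51.3.
At s = 51.3: P(θ<0.068) ≈ 0.027. Adjusting to match 0.05 gives s ≈ 38.61.
So α = 0.15·38.61 ≈ 5.79, β = 0.85·38.61 ≈ 32.82.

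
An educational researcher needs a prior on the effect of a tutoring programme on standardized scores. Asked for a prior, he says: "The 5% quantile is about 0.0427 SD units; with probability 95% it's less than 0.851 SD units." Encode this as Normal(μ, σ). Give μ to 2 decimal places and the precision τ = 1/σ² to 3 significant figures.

μ = 0.45, τ = 16.6

For Normal(μ,σ), the p-quantile is μ + z_p·σ. Here z_{0.05} = -1.645, z_{0.95} = 1.645.
So 0.0427 = μ − 1.645σ and 0.851 = μ + 1.645σ.
Subtracting: σ = (0.851 − 0.0427)/(1.645 − (-1.645)) = 0.25.
Then μ = 0.0427 − (-1.645)·0.25 = 0.45.
Precision τ = 1/σ² = 1/0.2457² = 16.6.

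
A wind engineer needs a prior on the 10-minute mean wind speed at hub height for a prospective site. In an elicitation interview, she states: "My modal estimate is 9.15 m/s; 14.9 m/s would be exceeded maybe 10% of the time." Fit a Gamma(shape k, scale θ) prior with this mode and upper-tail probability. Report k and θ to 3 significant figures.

k ≈ 8.92, θ ≈ 1.16

Gamma(k,θ) with k>1 has mode (k−1)θ, so θ = 9.15/(k−1).
Need P(X < 14.9) = 0.9 with θ tied to k this way. Start at k = 2, θ = 9.15: P(X<14.9) ≈ 0.484.
Too low — raise k to concentrate. Iterating converges to k ≈ 8.92.
Then θ = 9.15/(8.92−1) ≈ 1.16.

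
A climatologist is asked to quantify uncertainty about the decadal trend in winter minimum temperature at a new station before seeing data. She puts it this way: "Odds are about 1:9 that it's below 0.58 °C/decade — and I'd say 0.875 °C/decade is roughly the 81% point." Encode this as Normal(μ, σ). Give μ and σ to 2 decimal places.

μ = 0.76, σ = 0.14

For Normal(μ,σ), the p-quantile is μ + z_p·σ. Here z_{0.1} = -1.282, z_{0.81} = 0.8779.
So 0.58 = μ − 1.282σ and 0.875 = μ + 0.8779σ.
Subtracting: σ = (0.875 − 0.58)/(0.8779 − (-1.282)) = 0.14.
Then μ = 0.58 − (-1.282)·0.14 = 0.76.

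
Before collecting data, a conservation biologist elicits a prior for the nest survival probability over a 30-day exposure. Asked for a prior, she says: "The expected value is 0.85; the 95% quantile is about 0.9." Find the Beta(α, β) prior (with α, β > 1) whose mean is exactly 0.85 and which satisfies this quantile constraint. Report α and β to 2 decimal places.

α ≈ 101.54, β ≈ 17.92

With mean 0.85 fixed, write α = 0.85s, β = 0.15s where s = α+β.
Need P(θ < 0.9) = 0.95 under Beta(0.85s, 0.15s). Normal approximation: (q−m)/√(m(1−m)/s) ≈ z_{0.95} = 1.64, so s ≈ 0.85·0.15·(1.64)²/(0.9−0.85)² = 138.0.
At s = 138.0: P(θ<0.9) ≈ 0.962. Adjusting to match 0.95 gives s ≈ 119.46.
So α = 0.85·119.46 ≈ 101.54, β = 0.15·119.46 ≈ 17.92.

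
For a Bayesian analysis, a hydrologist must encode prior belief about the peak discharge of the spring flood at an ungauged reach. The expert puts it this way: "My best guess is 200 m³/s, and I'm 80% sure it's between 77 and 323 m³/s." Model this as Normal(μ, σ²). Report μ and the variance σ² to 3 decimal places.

μ = 200.000, σ² = 9211.663

A symmetric 80% interval runs μ ± z·σ with z = 1.282.
Half-width = 123, so σ = 123/1.282 = 95.9774 and σ² = 9211.663.
μ is the stated best guess, 200.000.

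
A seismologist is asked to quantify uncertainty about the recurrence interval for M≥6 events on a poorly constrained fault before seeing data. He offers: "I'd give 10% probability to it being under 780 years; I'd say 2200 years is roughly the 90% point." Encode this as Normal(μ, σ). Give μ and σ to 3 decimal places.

The p-quantile of Normal(μ,σ) is μ + z_p·σ, with z_{0.1} = -1.282 and z_{0.9} = 1.282.
Eliminate σ: μ = (z₂·x₁ − z₁·x₂)/(z₂ − z₁) = (1.282·780 − (-1.282)·2200)/2.563 = 1490.000.
Then σ = (x₂ − x₁)/(z₂ − z₁) = (2200 − 780)/2.563 = 554.016.

μ = 1490.000, σ = 554.016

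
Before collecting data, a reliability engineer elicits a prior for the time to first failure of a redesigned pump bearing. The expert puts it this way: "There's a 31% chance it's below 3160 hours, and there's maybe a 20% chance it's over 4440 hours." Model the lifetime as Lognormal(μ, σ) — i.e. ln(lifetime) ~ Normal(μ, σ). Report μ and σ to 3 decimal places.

If T ~ Lognormal(μ,σ) then ln T ~ Normal(μ,σ), so the p-quantile of ln T is μ + z_p·σ.
ln(3160) = 8.058 and ln(4440) = 8.398; z_{0.31} = -0.4959, z_{0.8} = 0.8416.
σ = (8.398 − 8.058)/(0.8416 − (-0.4959)) = 0.254.
μ = 8.058 − (-0.4959)·0.254 = 8.184.

μ ≈ 8.184, σ ≈ 0.254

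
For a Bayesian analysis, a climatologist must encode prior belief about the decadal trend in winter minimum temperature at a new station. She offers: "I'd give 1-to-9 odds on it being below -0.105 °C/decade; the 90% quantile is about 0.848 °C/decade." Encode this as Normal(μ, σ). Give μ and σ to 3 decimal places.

For Normal(μ,σ), the p-quantile is μ + z_p·σ. Here z_{0.1} = -1.282, z_{0.9} = 1.282.
So -0.105 = μ − 1.282σ and 0.848 = μ + 1.282σ.
Subtracting: σ = (0.848 − -0.105)/(1.282 − (-1.282)) = 0.372.
Then μ = -0.105 − (-1.282)·0.372 = 0.371.

μ = 0.371, σ = 0.372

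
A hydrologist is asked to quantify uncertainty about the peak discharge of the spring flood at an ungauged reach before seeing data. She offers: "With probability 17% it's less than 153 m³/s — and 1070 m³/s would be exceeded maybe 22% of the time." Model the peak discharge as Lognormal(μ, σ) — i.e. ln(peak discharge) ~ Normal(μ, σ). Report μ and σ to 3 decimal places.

If T ~ Lognormal(μ,σ) then ln T ~ Normal(μ,σ), so the p-quantile of ln T is μ + z_p·σ.
ln(153) = 5.03 and ln(1070) = 6.975; z_{0.17} = -0.9542, z_{0.78} = 0.7722.
σ = (6.975 − 5.03)/(0.7722 − (-0.9542)) = 1.127.
μ = 5.03 − (-0.9542)·1.127 = 6.105.

μ ≈ 6.105, σ ≈ 1.127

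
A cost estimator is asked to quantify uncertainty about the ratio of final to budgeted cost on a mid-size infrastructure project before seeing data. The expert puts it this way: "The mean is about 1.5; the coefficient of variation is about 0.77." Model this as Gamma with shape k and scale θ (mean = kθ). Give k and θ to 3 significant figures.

k ≈ 1.69, θ ≈ 0.889

For Gamma(k, scale θ): mean = kθ, variance = kθ², so CV = 1/√k.
CV = 0.77, hence k = 1/CV² = 1.69.
Then θ = mean/k = 1.5/1.69 = 0.889.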